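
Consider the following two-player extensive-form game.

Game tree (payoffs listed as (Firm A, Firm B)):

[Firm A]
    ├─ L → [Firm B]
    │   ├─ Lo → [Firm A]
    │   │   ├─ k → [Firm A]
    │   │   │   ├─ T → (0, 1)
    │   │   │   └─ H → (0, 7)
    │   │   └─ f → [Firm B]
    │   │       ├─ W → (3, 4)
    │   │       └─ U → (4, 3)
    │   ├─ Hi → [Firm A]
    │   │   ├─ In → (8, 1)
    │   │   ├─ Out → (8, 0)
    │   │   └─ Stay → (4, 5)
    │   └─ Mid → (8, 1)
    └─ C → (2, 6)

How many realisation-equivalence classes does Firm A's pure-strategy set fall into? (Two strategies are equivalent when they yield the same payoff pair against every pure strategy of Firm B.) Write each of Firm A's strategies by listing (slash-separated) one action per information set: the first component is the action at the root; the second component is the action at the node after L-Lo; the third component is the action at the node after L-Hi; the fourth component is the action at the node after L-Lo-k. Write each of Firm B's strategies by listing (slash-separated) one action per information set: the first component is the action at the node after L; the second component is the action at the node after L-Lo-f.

Firm A has 24 pure strategies: L/k/In/T, L/k/In/H, L/k/Out/T, L/k/Out/H, L/k/Stay/T, L/k/Stay/H, L/f/In/T, L/f/In/H, L/f/Out/T, L/f/Out/H, L/f/Stay/T, L/f/Stay/H, C/k/In/T, C/k/In/H, C/k/Out/T, C/k/Out/H, C/k/Stay/T, C/k/Stay/H, C/f/In/T, C/f/In/H, C/f/Out/T, C/f/Out/H, C/f/Stay/T, C/f/Stay/H. Columns: Lo/W, Lo/U, Hi/W, Hi/U, Mid/W, Mid/U.
{L/k/In/T} → row (0,1) (0,1) (8,1) (8,1) (8,1) (8,1)
{L/k/In/H} → row (0,7) (0,7) (8,1) (8,1) (8,1) (8,1)
{L/k/Out/T} → row (0,1) (0,1) (8,0) (8,0) (8,1) (8,1)
{L/k/Out/H} → row (0,7) (0,7) (8,0) (8,0) (8,1) (8,1)
{L/k/Stay/T} → row (0,1) (0,1) (4,5) (4,5) (8,1) (8,1)
{L/k/Stay/H} → row (0,7) (0,7) (4,5) (4,5) (8,1) (8,1)
{L/f/In/T, L/f/In/H} → row (3,4) (4,3) (8,1) (8,1) (8,1) (8,1)
{L/f/Out/T, L/f/Out/H} → row (3,4) (4,3) (8,0) (8,0) (8,1) (8,1)
{L/f/Stay/T, L/f/Stay/H} → row (3,4) (4,3) (4,5) (4,5) (8,1) (8,1)
{C/k/In/T, C/k/In/H, C/k/Out/T, C/k/Out/H, C/k/Stay/T, C/k/Stay/H, C/f/In/T, C/f/In/H, C/f/Out/T, C/f/Out/H, C/f/Stay/T, C/f/Stay/H} → row (2,6) (2,6) (2,6) (2,6) (2,6) (2,6)
That's 10 distinct rows out of 24 strategies.

10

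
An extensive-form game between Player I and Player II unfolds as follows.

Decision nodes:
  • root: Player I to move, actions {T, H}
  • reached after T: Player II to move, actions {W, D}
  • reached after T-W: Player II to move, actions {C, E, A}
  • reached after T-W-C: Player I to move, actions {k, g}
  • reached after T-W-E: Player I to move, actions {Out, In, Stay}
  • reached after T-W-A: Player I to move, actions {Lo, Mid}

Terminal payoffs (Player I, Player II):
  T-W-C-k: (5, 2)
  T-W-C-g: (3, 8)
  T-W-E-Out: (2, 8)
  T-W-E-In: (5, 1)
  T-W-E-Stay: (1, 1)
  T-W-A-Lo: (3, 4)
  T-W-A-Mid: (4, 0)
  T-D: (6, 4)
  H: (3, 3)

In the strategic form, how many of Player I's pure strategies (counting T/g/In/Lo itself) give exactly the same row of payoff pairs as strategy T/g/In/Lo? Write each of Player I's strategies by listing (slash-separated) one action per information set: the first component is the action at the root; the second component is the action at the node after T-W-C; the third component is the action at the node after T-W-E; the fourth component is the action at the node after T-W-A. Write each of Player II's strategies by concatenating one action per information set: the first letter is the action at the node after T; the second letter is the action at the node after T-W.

Row for T/g/In/Lo (columns WC, WE, WA, DC, DE, DA): (3,8) (5,1) (3,4) (6,4) (6,4) (6,4).
Every one of Player I's information sets is on the play path for some reply by Player II when Player I follows T/g/In/Lo.
Changing the action at any of them therefore changes at least one column, so only T/g/In/Lo itself gives this row.

1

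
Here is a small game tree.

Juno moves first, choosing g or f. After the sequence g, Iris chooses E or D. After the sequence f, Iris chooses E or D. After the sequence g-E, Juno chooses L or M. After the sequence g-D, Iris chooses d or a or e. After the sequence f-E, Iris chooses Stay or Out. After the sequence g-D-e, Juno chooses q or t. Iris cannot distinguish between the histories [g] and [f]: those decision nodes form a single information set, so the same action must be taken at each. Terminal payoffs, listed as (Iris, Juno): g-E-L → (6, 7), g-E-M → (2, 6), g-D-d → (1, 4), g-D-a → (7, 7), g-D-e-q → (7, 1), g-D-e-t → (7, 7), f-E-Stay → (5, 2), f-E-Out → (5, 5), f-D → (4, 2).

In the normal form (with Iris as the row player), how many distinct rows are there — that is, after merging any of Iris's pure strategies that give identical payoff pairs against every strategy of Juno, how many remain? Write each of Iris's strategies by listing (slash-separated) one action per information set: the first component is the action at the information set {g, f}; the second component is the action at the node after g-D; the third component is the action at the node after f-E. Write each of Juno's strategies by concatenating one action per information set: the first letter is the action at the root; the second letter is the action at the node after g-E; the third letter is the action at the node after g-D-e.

Iris has 12 pure strategies: E/d/Stay, E/d/Out, E/a/Stay, E/a/Out, E/e/Stay, E/e/Out, D/d/Stay, D/d/Out, D/a/Stay, D/a/Out, D/e/Stay, D/e/Out. Columns: gLq, gLt, gMq, gMt, fLq, fLt, fMq, fMt.
{E/d/Stay, E/a/Stay, E/e/Stay} → row (6,7) (6,7) (2,6) (2,6) (5,2) (5,2) (5,2) (5,2)
{E/d/Out, E/a/Out, E/e/Out} → row (6,7) (6,7) (2,6) (2,6) (5,5) (5,5) (5,5) (5,5)
{D/d/Stay, D/d/Out} → row (1,4) (1,4) (1,4) (1,4) (4,2) (4,2) (4,2) (4,2)
{D/a/Stay, D/a/Out} → row (7,7) (7,7) (7,7) (7,7) (4,2) (4,2) (4,2) (4,2)
{D/e/Stay, D/e/Out} → row (7,1) (7,7) (7,1) (7,7) (4,2) (4,2) (4,2) (4,2)
That's 5 distinct rows out of 12 strategies.

5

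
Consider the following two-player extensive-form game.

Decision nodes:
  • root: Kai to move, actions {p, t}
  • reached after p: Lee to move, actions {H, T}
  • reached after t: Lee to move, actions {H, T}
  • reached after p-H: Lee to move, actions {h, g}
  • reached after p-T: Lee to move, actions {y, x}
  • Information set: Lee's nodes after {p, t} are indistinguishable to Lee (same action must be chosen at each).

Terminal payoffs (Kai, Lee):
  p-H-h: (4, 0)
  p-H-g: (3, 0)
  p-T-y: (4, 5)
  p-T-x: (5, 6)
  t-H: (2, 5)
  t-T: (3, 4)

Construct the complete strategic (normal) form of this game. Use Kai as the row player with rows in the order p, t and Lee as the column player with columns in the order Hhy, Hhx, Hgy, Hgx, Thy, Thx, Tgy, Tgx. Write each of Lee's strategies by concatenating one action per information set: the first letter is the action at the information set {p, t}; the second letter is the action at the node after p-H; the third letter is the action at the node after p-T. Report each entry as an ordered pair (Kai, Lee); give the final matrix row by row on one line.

p: (4,0) (4,0) (3,0) (3,0) (4,5) (5,6) (4,5) (5,6) | t: (2,5) (2,5) (2,5) (2,5) (3,4) (3,4) (3,4) (3,4)

          Hhy      Hhx      Hgy      Hgx      Thy      Thx      Tgy      Tgx
   p    (4,0)    (4,0)    (3,0)    (3,0)    (4,5)    (5,6)    (4,5)    (5,6)
   t    (2,5)    (2,5)    (2,5)    (2,5)    (3,4)    (3,4)    (3,4)    (3,4)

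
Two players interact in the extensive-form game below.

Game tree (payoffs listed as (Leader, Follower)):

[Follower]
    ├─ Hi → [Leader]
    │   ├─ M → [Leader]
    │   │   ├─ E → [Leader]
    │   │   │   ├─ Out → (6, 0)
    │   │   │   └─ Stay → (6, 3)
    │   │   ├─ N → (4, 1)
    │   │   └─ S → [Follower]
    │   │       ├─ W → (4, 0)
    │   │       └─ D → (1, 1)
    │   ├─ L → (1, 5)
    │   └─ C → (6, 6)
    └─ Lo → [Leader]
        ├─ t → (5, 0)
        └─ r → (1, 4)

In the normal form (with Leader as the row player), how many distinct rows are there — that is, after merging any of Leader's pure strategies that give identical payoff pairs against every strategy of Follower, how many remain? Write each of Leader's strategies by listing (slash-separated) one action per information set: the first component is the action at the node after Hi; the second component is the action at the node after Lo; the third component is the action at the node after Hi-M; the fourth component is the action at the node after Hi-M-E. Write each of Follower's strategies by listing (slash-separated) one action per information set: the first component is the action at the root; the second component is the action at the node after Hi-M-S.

12

Leader has 36 pure strategies: M/t/E/Out, M/t/E/Stay, M/t/N/Out, M/t/N/Stay, M/t/S/Out, M/t/S/Stay, M/r/E/Out, M/r/E/Stay, M/r/N/Out, M/r/N/Stay, M/r/S/Out, M/r/S/Stay, L/t/E/Out, L/t/E/Stay, L/t/N/Out, L/t/N/Stay, L/t/S/Out, L/t/S/Stay, L/r/E/Out, L/r/E/Stay, L/r/N/Out, L/r/N/Stay, L/r/S/Out, L/r/S/Stay, C/t/E/Out, C/t/E/Stay, C/t/N/Out, C/t/N/Stay, C/t/S/Out, C/t/S/Stay, C/r/E/Out, C/r/E/Stay, C/r/N/Out, C/r/N/Stay, C/r/S/Out, C/r/S/Stay. Columns: Hi/W, Hi/D, Lo/W, Lo/D.
{M/t/E/Out} → row (6,0) (6,0) (5,0) (5,0)
{M/t/E/Stay} → row (6,3) (6,3) (5,0) (5,0)
{M/t/N/Out, M/t/N/Stay} → row (4,1) (4,1) (5,0) (5,0)
{M/t/S/Out, M/t/S/Stay} → row (4,0) (1,1) (5,0) (5,0)
{M/r/E/Out} → row (6,0) (6,0) (1,4) (1,4)
{M/r/E/Stay} → row (6,3) (6,3) (1,4) (1,4)
{M/r/N/Out, M/r/N/Stay} → row (4,1) (4,1) (1,4) (1,4)
{M/r/S/Out, M/r/S/Stay} → row (4,0) (1,1) (1,4) (1,4)
{L/t/E/Out, L/t/E/Stay, L/t/N/Out, L/t/N/Stay, L/t/S/Out, L/t/S/Stay} → row (1,5) (1,5) (5,0) (5,0)
{L/r/E/Out, L/r/E/Stay, L/r/N/Out, L/r/N/Stay, L/r/S/Out, L/r/S/Stay} → row (1,5) (1,5) (1,4) (1,4)
{C/t/E/Out, C/t/E/Stay, C/t/N/Out, C/t/N/Stay, C/t/S/Out, C/t/S/Stay} → row (6,6) (6,6) (5,0) (5,0)
{C/r/E/Out, C/r/E/Stay, C/r/N/Out, C/r/N/Stay, C/r/S/Out, C/r/S/Stay} → row (6,6) (6,6) (1,4) (1,4)
That's 12 distinct rows out of 36 strategies.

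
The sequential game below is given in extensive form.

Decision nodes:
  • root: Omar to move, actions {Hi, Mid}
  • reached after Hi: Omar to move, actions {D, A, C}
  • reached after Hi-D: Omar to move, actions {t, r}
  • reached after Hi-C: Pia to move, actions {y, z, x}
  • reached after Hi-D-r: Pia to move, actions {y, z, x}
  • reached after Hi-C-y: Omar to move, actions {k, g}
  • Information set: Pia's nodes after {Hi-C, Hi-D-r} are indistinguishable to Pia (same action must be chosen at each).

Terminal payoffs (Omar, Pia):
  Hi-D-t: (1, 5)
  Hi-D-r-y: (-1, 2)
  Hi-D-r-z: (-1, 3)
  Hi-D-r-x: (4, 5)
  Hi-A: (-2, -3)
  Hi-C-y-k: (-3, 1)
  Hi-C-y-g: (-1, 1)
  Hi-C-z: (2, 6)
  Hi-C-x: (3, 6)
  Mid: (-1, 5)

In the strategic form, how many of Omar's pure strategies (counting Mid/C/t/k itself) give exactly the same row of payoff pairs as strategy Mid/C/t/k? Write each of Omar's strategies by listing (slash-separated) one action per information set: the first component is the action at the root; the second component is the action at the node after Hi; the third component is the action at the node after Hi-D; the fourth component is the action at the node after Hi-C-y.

12

Row for Mid/C/t/k (columns y, z, x): (-1,5) (-1,5) (-1,5).
Under Mid/C/t/k, Omar's choice at the node after Hi and at the node after Hi-D and at the node after Hi-C-y can never be reached regardless of what Pia does, so varying those choices leaves every outcome unchanged.
Holding the reachable choices fixed and varying the unreachable ones freely already gives 3 × 2 × 2 = 12 equivalent strategies.
No other strategy reproduces this row, so those 12 are the full class: Mid/D/t/k, Mid/D/t/g, Mid/D/r/k, Mid/D/r/g, Mid/A/t/k, Mid/A/t/g, Mid/A/r/k, Mid/A/r/g, Mid/C/t/k, Mid/C/t/g, Mid/C/r/k, Mid/C/r/g.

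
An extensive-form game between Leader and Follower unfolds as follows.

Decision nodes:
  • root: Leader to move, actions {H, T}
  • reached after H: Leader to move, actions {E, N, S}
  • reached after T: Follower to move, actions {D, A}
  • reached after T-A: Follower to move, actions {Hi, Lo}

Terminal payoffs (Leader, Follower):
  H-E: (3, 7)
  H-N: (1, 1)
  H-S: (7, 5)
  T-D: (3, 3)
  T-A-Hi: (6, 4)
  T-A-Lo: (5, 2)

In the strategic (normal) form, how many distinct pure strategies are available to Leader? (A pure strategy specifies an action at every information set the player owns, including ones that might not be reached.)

6

Leader owns the root with actions {H, T} — two choices.
Leader owns the node after H with actions {E, N, S} — three choices.
A pure strategy fixes one action at each information set independently, so the count is the product 2 × 3 = 6.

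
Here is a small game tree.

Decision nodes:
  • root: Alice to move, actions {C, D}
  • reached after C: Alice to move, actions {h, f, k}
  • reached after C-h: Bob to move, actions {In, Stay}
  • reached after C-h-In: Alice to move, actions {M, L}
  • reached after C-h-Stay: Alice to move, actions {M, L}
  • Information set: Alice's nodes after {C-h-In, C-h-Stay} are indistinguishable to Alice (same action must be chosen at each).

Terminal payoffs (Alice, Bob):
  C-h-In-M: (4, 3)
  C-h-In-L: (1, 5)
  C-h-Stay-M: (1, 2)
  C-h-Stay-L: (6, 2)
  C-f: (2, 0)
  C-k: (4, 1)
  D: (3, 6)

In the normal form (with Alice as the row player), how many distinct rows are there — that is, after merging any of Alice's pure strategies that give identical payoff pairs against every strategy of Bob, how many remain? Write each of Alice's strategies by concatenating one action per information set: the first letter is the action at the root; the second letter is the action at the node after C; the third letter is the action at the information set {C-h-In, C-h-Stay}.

5

Alice has 12 pure strategies: ChM, ChL, CfM, CfL, CkM, CkL, DhM, DhL, DfM, DfL, DkM, DkL. Columns: In, Stay.
{ChM} → row (4,3) (1,2)
{ChL} → row (1,5) (6,2)
{CfM, CfL} → row (2,0) (2,0)
{CkM, CkL} → row (4,1) (4,1)
{DhM, DhL, DfM, DfL, DkM, DkL} → row (3,6) (3,6)
That's 5 distinct rows out of 12 strategies.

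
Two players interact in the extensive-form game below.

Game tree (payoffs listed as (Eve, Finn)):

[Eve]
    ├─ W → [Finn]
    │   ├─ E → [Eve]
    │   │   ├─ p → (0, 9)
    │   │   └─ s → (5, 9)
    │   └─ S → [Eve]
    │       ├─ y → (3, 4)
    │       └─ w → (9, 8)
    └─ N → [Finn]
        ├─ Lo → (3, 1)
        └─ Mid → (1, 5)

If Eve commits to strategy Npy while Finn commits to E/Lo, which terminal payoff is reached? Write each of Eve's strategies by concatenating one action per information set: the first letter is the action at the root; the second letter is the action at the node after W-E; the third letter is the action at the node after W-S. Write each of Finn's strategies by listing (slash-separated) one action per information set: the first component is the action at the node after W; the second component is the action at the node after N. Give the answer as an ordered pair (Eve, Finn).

(3, 1)

Trace the play path from the root:
  Eve plays N
  Finn plays Lo at [N]
→ terminal payoff (3, 1).
(Eve's choice at the node after W-E is never reached on this path, so it doesn't affect the outcome.)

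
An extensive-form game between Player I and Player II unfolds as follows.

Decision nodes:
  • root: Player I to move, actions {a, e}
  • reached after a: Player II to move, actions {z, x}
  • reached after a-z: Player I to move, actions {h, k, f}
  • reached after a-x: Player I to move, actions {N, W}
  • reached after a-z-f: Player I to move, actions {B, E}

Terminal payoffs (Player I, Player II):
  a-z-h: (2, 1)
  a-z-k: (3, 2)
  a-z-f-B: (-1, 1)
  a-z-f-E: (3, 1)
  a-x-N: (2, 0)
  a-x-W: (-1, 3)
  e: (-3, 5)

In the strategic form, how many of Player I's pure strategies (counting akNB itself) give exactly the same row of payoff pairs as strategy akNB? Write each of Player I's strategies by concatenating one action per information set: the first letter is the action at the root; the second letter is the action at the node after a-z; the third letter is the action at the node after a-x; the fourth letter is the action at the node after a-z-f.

2

Row for akNB (columns z, x): (3,2) (2,0).
Under akNB, Player I's choice at the node after a-z-f can never be reached regardless of what Player II does, so varying those choices leaves every outcome unchanged.
Holding the reachable choices fixed and varying the unreachable one freely already gives 2 equivalent strategies.
No other strategy reproduces this row, so those 2 are the full class: akNB, akNE.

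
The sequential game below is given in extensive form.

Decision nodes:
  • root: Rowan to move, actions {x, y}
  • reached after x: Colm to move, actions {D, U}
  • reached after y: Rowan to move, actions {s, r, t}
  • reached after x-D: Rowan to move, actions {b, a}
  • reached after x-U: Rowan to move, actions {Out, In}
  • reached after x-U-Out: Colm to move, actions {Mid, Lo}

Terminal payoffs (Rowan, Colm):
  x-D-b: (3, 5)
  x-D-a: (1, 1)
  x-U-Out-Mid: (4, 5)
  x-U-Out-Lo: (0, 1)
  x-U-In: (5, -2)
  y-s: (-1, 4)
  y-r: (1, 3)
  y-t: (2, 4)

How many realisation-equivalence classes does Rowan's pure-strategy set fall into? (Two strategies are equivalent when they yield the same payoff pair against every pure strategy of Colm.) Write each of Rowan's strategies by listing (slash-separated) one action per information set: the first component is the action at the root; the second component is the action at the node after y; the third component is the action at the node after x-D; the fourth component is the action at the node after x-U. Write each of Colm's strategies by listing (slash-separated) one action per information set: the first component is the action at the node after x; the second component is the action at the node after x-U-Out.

7

Rowan has 24 pure strategies: x/s/b/Out, x/s/b/In, x/s/a/Out, x/s/a/In, x/r/b/Out, x/r/b/In, x/r/a/Out, x/r/a/In, x/t/b/Out, x/t/b/In, x/t/a/Out, x/t/a/In, y/s/b/Out, y/s/b/In, y/s/a/Out, y/s/a/In, y/r/b/Out, y/r/b/In, y/r/a/Out, y/r/a/In, y/t/b/Out, y/t/b/In, y/t/a/Out, y/t/a/In. Columns: D/Mid, D/Lo, U/Mid, U/Lo.
{x/s/b/Out, x/r/b/Out, x/t/b/Out} → row (3,5) (3,5) (4,5) (0,1)
{x/s/b/In, x/r/b/In, x/t/b/In} → row (3,5) (3,5) (5,-2) (5,-2)
{x/s/a/Out, x/r/a/Out, x/t/a/Out} → row (1,1) (1,1) (4,5) (0,1)
{x/s/a/In, x/r/a/In, x/t/a/In} → row (1,1) (1,1) (5,-2) (5,-2)
{y/s/b/Out, y/s/b/In, y/s/a/Out, y/s/a/In} → row (-1,4) (-1,4) (-1,4) (-1,4)
{y/r/b/Out, y/r/b/In, y/r/a/Out, y/r/a/In} → row (1,3) (1,3) (1,3) (1,3)
{y/t/b/Out, y/t/b/In, y/t/a/Out, y/t/a/In} → row (2,4) (2,4) (2,4) (2,4)
That's 7 distinct rows out of 24 strategies.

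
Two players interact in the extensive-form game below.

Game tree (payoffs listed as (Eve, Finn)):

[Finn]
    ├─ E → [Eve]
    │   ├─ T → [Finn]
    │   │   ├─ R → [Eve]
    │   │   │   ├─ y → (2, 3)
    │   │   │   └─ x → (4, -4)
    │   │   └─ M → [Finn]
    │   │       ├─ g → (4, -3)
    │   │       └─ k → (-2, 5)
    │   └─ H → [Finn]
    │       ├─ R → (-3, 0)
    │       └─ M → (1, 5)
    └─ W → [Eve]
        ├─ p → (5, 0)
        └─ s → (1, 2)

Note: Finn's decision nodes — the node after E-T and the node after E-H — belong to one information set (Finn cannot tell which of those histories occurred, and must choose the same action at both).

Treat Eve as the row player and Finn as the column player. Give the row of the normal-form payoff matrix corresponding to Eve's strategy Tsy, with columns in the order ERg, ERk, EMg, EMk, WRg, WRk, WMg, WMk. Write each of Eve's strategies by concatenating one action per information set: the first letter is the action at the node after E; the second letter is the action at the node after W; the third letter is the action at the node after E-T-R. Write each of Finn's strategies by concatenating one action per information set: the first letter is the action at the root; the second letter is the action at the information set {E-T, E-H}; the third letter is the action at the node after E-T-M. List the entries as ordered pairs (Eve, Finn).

vs ERg: Finn plays E → Eve plays T at [E] → Finn plays R at [E-T] → Eve plays y at [E-T-R] → (2, 3)
vs ERk: Finn plays E → Eve plays T at [E] → Finn plays R at [E-T] → Eve plays y at [E-T-R] → (2, 3)
vs EMg: Finn plays E → Eve plays T at [E] → Finn plays M at [E-T] → Finn plays g at [E-T-M] → (4, -3)
vs EMk: Finn plays E → Eve plays T at [E] → Finn plays M at [E-T] → Finn plays k at [E-T-M] → (-2, 5)
vs WRg: Finn plays W → Eve plays s at [W] → (1, 2)
vs WRk: Finn plays W → Eve plays s at [W] → (1, 2)
vs WMg: Finn plays W → Eve plays s at [W] → (1, 2)
vs WMk: Finn plays W → Eve plays s at [W] → (1, 2)

(2,3) (2,3) (4,-3) (-2,5) (1,2) (1,2) (1,2) (1,2)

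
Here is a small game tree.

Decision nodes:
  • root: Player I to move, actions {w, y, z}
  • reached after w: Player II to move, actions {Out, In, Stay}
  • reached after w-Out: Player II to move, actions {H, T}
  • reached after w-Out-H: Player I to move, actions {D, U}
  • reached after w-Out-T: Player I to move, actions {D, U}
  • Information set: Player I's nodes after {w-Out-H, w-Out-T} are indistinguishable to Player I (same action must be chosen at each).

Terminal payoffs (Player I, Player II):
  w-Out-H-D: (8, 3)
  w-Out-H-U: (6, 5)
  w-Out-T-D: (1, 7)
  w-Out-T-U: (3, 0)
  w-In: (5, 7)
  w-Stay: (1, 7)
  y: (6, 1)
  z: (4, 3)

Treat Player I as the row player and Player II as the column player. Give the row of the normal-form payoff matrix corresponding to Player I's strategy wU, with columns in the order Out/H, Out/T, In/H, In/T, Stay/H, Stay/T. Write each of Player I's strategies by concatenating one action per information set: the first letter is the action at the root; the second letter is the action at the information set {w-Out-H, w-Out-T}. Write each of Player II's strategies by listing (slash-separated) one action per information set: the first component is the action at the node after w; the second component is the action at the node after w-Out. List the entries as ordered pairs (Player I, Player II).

vs Out/H: Player I plays w → Player II plays Out at [w] → Player II plays H at [w-Out] → Player I plays U at [w-Out-H] → (6, 5)
vs Out/T: Player I plays w → Player II plays Out at [w] → Player II plays T at [w-Out] → Player I plays U at [w-Out-T] → (3, 0)
vs In/H: Player I plays w → Player II plays In at [w] → (5, 7)
vs In/T: Player I plays w → Player II plays In at [w] → (5, 7)
vs Stay/H: Player I plays w → Player II plays Stay at [w] → (1, 7)
vs Stay/T: Player I plays w → Player II plays Stay at [w] → (1, 7)

(6,5) (3,0) (5,7) (5,7) (1,7) (1,7)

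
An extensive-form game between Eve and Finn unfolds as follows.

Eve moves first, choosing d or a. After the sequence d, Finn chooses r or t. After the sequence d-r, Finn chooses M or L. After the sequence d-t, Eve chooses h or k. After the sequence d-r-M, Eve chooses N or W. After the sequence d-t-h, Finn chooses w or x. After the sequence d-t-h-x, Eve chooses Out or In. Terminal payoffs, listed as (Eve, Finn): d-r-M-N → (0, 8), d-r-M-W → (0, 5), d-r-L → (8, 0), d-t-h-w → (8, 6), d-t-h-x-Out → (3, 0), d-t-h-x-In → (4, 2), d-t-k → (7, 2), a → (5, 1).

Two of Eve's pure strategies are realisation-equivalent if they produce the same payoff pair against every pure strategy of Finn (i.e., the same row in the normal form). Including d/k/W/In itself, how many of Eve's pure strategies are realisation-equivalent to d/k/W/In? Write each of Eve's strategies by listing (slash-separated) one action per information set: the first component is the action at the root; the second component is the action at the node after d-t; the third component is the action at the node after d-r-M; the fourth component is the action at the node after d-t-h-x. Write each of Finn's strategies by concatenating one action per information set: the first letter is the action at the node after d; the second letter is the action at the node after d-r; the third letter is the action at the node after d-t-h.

Row for d/k/W/In (columns rMw, rMx, rLw, rLx, tMw, tMx, tLw, tLx): (0,5) (0,5) (8,0) (8,0) (7,2) (7,2) (7,2) (7,2).
Under d/k/W/In, Eve's choice at the node after d-t-h-x can never be reached regardless of what Finn does, so varying those choices leaves every outcome unchanged.
Holding the reachable choices fixed and varying the unreachable one freely already gives 2 equivalent strategies.
No other strategy reproduces this row, so those 2 are the full class: d/k/W/Out, d/k/W/In.

2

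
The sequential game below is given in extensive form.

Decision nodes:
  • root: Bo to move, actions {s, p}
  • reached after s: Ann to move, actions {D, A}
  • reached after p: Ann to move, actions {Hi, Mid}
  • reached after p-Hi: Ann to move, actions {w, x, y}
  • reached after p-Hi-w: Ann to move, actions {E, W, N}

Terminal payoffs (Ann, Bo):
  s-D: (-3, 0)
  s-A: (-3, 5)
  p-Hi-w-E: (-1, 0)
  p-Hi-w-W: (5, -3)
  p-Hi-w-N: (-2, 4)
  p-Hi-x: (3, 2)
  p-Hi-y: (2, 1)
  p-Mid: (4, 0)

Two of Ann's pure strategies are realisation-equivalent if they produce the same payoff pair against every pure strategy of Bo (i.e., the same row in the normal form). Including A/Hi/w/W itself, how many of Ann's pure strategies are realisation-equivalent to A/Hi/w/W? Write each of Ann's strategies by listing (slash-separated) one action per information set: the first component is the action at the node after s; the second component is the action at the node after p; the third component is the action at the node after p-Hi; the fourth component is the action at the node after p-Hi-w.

1

Row for A/Hi/w/W (columns s, p): (-3,5) (5,-3).
Every one of Ann's information sets is on the play path for some reply by Bo when Ann follows A/Hi/w/W.
Changing the action at any of them therefore changes at least one column, so only A/Hi/w/W itself gives this row.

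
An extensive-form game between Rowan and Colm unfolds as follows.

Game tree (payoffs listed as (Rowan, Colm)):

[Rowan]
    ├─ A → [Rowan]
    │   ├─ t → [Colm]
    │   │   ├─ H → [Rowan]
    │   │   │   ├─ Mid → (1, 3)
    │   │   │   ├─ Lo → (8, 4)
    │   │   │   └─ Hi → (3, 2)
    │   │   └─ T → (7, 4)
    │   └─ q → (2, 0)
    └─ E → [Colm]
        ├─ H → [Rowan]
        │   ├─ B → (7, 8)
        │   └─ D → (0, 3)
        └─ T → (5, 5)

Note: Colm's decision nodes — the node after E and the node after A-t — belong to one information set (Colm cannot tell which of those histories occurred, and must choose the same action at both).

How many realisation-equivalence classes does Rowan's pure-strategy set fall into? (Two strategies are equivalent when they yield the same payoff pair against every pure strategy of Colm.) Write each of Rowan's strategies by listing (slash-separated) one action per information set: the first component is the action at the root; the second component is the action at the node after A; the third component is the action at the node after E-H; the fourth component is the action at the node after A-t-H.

Rowan has 24 pure strategies: A/t/B/Mid, A/t/B/Lo, A/t/B/Hi, A/t/D/Mid, A/t/D/Lo, A/t/D/Hi, A/q/B/Mid, A/q/B/Lo, A/q/B/Hi, A/q/D/Mid, A/q/D/Lo, A/q/D/Hi, E/t/B/Mid, E/t/B/Lo, E/t/B/Hi, E/t/D/Mid, E/t/D/Lo, E/t/D/Hi, E/q/B/Mid, E/q/B/Lo, E/q/B/Hi, E/q/D/Mid, E/q/D/Lo, E/q/D/Hi. Columns: H, T.
{A/t/B/Mid, A/t/D/Mid} → row (1,3) (7,4)
{A/t/B/Lo, A/t/D/Lo} → row (8,4) (7,4)
{A/t/B/Hi, A/t/D/Hi} → row (3,2) (7,4)
{A/q/B/Mid, A/q/B/Lo, A/q/B/Hi, A/q/D/Mid, A/q/D/Lo, A/q/D/Hi} → row (2,0) (2,0)
{E/t/B/Mid, E/t/B/Lo, E/t/B/Hi, E/q/B/Mid, E/q/B/Lo, E/q/B/Hi} → row (7,8) (5,5)
{E/t/D/Mid, E/t/D/Lo, E/t/D/Hi, E/q/D/Mid, E/q/D/Lo, E/q/D/Hi} → row (0,3) (5,5)
That's 6 distinct rows out of 24 strategies.

6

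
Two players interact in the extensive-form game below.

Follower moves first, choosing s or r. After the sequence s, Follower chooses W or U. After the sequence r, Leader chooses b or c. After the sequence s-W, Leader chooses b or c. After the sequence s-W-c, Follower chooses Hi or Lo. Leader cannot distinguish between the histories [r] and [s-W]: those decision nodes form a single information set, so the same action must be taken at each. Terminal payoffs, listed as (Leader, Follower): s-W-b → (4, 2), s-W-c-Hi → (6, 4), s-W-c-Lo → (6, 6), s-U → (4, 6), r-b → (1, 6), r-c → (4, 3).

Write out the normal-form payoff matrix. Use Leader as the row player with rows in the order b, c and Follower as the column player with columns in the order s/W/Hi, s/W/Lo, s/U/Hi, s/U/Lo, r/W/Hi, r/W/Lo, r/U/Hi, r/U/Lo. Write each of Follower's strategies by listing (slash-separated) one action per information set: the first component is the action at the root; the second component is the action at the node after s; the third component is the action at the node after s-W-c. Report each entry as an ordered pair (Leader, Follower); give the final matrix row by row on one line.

b: (4,2) (4,2) (4,6) (4,6) (1,6) (1,6) (1,6) (1,6) | c: (6,4) (6,6) (4,6) (4,6) (4,3) (4,3) (4,3) (4,3)

Row b: s/W/Hi→(4,2), s/W/Lo→(4,2), s/U/Hi→(4,6), s/U/Lo→(4,6), r/W/Hi→(1,6), r/W/Lo→(1,6), r/U/Hi→(1,6), r/U/Lo→(1,6)
Row c: s/W/Hi→(6,4), s/W/Lo→(6,6), s/U/Hi→(4,6), s/U/Lo→(4,6), r/W/Hi→(4,3), r/W/Lo→(4,3), r/U/Hi→(4,3), r/U/Lo→(4,3)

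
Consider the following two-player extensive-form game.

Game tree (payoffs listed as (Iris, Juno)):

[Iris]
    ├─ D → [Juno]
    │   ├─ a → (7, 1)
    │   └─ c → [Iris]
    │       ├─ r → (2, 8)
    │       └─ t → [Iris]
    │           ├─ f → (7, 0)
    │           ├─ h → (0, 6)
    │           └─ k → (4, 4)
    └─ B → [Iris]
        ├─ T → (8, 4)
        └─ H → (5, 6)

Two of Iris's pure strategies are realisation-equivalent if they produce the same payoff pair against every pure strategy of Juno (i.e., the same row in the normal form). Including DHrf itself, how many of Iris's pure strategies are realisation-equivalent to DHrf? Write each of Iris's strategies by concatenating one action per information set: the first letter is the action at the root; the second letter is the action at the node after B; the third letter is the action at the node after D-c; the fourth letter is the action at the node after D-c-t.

6

Row for DHrf (columns a, c): (7,1) (2,8).
Under DHrf, Iris's choice at the node after B and at the node after D-c-t can never be reached regardless of what Juno does, so varying those choices leaves every outcome unchanged.
Holding the reachable choices fixed and varying the unreachable ones freely already gives 2 × 3 = 6 equivalent strategies.
No other strategy reproduces this row, so those 6 are the full class: DTrf, DTrh, DTrk, DHrf, DHrh, DHrk.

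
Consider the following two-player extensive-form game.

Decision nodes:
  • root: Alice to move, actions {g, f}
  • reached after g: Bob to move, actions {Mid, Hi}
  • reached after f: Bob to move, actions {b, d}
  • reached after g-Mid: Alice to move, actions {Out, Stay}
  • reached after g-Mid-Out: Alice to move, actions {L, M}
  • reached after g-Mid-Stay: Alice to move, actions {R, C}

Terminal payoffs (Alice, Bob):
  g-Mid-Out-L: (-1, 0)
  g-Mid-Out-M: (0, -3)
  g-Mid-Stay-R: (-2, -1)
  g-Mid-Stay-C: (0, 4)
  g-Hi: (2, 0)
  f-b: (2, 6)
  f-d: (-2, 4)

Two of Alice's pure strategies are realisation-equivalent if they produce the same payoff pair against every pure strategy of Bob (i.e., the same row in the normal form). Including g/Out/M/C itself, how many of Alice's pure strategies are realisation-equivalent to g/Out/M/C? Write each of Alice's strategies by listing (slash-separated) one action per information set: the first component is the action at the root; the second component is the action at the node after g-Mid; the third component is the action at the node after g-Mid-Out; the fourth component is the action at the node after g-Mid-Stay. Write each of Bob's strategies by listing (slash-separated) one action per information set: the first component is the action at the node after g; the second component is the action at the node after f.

Row for g/Out/M/C (columns Mid/b, Mid/d, Hi/b, Hi/d): (0,-3) (0,-3) (2,0) (2,0).
Under g/Out/M/C, Alice's choice at the node after g-Mid-Stay can never be reached regardless of what Bob does, so varying those choices leaves every outcome unchanged.
Holding the reachable choices fixed and varying the unreachable one freely already gives 2 equivalent strategies.
No other strategy reproduces this row, so those 2 are the full class: g/Out/M/R, g/Out/M/C.

2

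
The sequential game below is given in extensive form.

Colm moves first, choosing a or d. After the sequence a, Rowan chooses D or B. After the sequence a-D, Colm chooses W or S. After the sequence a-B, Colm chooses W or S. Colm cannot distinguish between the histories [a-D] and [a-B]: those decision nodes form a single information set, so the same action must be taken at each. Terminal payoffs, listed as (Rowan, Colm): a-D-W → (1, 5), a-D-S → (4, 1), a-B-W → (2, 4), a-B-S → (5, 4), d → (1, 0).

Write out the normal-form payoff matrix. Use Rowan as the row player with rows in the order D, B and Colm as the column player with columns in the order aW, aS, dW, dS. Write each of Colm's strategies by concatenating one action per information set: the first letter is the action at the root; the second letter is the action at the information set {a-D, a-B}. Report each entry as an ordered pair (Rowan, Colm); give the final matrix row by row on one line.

D: (1,5) (4,1) (1,0) (1,0) | B: (2,4) (5,4) (1,0) (1,0)

           aW       aS       dW       dS
   D    (1,5)    (4,1)    (1,0)    (1,0)
   B    (2,4)    (5,4)    (1,0)    (1,0)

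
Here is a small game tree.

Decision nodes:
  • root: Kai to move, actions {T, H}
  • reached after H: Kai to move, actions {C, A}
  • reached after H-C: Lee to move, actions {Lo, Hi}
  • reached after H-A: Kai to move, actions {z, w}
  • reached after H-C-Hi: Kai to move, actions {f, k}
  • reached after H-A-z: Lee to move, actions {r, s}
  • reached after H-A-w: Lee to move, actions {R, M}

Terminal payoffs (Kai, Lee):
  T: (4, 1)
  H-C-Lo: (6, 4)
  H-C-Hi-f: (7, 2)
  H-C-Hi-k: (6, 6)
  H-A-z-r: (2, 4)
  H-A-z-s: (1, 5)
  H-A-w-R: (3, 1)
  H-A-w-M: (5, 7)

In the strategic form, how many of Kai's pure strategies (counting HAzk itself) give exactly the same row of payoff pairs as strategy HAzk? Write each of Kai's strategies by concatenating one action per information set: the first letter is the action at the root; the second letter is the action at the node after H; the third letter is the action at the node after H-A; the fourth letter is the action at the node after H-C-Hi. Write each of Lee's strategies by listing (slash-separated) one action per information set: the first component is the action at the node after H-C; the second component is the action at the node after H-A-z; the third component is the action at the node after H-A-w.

2

Row for HAzk (columns Lo/r/R, Lo/r/M, Lo/s/R, Lo/s/M, Hi/r/R, Hi/r/M, Hi/s/R, Hi/s/M): (2,4) (2,4) (1,5) (1,5) (2,4) (2,4) (1,5) (1,5).
Under HAzk, Kai's choice at the node after H-C-Hi can never be reached regardless of what Lee does, so varying those choices leaves every outcome unchanged.
Holding the reachable choices fixed and varying the unreachable one freely already gives 2 equivalent strategies.
No other strategy reproduces this row, so those 2 are the full class: HAzf, HAzk.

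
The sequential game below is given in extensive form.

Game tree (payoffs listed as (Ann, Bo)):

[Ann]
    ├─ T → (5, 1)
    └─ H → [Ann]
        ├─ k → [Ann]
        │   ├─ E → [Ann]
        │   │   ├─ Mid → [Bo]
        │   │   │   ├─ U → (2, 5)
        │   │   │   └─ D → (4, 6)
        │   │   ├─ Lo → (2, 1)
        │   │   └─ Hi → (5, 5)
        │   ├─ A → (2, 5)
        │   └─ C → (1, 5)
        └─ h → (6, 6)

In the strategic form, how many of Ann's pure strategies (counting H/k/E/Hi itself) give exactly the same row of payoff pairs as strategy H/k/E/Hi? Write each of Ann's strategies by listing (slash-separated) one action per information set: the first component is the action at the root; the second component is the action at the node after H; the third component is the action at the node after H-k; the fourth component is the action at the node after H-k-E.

1

Row for H/k/E/Hi (columns U, D): (5,5) (5,5).
Every one of Ann's information sets is on the play path for some reply by Bo when Ann follows H/k/E/Hi.
Changing the action at any of them therefore changes at least one column, so only H/k/E/Hi itself gives this row.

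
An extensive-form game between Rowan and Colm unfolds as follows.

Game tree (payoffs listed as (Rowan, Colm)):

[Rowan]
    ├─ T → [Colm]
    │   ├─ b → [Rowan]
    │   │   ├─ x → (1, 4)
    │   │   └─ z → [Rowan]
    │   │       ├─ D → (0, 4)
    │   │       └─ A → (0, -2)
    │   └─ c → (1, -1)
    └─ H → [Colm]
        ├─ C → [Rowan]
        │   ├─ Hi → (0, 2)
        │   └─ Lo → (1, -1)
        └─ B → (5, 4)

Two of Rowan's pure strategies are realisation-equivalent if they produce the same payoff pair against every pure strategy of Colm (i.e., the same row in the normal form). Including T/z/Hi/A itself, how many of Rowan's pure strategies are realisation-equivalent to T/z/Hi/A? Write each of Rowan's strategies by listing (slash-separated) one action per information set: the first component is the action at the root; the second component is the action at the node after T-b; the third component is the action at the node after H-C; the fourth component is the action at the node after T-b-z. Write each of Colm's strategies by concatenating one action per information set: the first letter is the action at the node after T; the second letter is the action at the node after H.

Row for T/z/Hi/A (columns bC, bB, cC, cB): (0,-2) (0,-2) (1,-1) (1,-1).
Under T/z/Hi/A, Rowan's choice at the node after H-C can never be reached regardless of what Colm does, so varying those choices leaves every outcome unchanged.
Holding the reachable choices fixed and varying the unreachable one freely already gives 2 equivalent strategies.
No other strategy reproduces this row, so those 2 are the full class: T/z/Hi/A, T/z/Lo/A.

2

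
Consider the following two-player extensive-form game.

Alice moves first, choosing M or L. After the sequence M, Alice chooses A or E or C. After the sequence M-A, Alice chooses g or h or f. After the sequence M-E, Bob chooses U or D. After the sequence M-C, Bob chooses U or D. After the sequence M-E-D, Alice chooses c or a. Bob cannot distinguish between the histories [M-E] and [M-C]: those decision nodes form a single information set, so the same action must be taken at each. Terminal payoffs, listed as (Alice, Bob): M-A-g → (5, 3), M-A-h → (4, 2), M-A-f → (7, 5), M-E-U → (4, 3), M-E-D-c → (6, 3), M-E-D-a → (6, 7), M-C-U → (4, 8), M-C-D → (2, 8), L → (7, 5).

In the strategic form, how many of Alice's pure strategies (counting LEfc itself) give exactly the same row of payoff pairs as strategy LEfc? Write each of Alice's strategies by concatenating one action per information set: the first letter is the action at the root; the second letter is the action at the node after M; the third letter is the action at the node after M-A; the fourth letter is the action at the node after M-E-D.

Row for LEfc (columns U, D): (7,5) (7,5).
Under LEfc, Alice's choice at the node after M and at the node after M-A and at the node after M-E-D can never be reached regardless of what Bob does, so varying those choices leaves every outcome unchanged.
Holding the reachable choices fixed and varying the unreachable ones freely already gives 3 × 3 × 2 = 18 equivalent strategies.
Checking the remaining rows, MAfc, MAfa also happen to give the same payoffs in every column, bringing the total to 20: MAfc, MAfa, LAgc, LAga, LAhc, LAha, LAfc, LAfa, LEgc, LEga, LEhc, LEha, LEfc, LEfa, LCgc, LCga, LChc, LCha, LCfc, LCfa.

20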